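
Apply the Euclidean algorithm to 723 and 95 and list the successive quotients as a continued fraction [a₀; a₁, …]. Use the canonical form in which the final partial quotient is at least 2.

723 ÷ 95 → quotient 7, remainder 58
95 ÷ 58 → quotient 1, remainder 37
58 ÷ 37 → quotient 1, remainder 21
37 ÷ 21 → quotient 1, remainder 16
21 ÷ 16 → quotient 1, remainder 5
16 ÷ 5 → quotient 3, remainder 1
5 ÷ 1 → quotient 5, remainder 0

[7; 1, 1, 1, 1, 3, 5]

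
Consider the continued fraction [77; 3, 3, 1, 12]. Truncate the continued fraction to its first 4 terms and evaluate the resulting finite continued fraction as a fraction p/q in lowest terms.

Starting at the tail and folding back:
Start with 1.
3 + 1/(1/1) = 3 + 1/1 = 4/1
3 + 1/(4/1) = 3 + 1/4 = 13/4
77 + 1/(13/4) = 77 + 4/13 = 1005/13

1005/13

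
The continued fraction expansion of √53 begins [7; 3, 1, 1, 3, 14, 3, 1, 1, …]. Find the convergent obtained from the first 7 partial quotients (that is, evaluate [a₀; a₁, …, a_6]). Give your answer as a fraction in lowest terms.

Compute successive convergents:
a_0 = 7: 7/1
a_1 = 3: 22/3
a_2 = 1: 29/4
a_3 = 1: 51/7
a_4 = 3: 182/25
a_5 = 14: 2599/357
a_6 = 3: 7979/1096

7979/1096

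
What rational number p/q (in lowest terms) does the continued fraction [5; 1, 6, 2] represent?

Start with 2.
6 + 1/(2/1) = 6 + 1/2 = 13/2
1 + 1/(13/2) = 1 + 2/13 = 15/13
5 + 1/(15/13) = 5 + 13/15 = 88/15

88/15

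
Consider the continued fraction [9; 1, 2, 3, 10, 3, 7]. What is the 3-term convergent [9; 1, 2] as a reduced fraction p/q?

29/3

Build up convergents one term at a time:
a_0 = 9: 9/1
a_1 = 1: 10/1
a_2 = 2: 29/3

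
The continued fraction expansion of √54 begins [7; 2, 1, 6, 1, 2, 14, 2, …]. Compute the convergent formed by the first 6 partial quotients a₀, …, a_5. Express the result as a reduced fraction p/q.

485/66

Starting at the tail and folding back:
Start with 2.
1 + 1/(2/1) = 1 + 1/2 = 3/2
6 + 1/(3/2) = 6 + 2/3 = 20/3
1 + 1/(20/3) = 1 + 3/20 = 23/20
2 + 1/(23/20) = 2 + 20/23 = 66/23
7 + 1/(66/23) = 7 + 23/66 = 485/66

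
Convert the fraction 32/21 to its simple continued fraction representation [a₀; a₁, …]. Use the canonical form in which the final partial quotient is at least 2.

Run the Euclidean algorithm, recording each quotient:
⌊32/21⌋ = 1, remainder 11
⌊21/11⌋ = 1, remainder 10
⌊11/10⌋ = 1, remainder 1
⌊10/1⌋ = 10, remainder 0

[1; 1, 1, 10]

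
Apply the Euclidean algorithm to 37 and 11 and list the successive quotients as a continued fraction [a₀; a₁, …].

Apply division with remainder until the remainder is 0:
⌊37/11⌋ = 3, remainder 4
⌊11/4⌋ = 2, remainder 3
⌊4/3⌋ = 1, remainder 1
⌊3/1⌋ = 3, remainder 0

[3; 2, 1, 3]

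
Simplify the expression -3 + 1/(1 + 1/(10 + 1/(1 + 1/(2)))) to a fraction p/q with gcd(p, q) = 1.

-73/35

a_0 = -3: -3/1
a_1 = 1: -2/1
a_2 = 10: -23/11
a_3 = 1: -25/12
a_4 = 2: -73/35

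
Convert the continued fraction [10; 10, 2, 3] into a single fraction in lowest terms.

737/73

Start with 3.
2 + 1/(3/1) = 2 + 1/3 = 7/3
10 + 1/(7/3) = 10 + 3/7 = 73/7
10 + 1/(73/7) = 10 + 7/73 = 737/73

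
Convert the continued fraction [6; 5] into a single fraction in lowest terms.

Start with 5.
6 + 1/(5/1) = 6 + 1/5 = 31/5

31/5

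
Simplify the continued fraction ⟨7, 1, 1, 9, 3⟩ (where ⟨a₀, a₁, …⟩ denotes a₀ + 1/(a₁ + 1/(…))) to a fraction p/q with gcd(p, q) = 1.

a_0 = 7: 7/1
a_1 = 1: 8/1
a_2 = 1: 15/2
a_3 = 9: 143/19
a_4 = 3: 444/59

444/59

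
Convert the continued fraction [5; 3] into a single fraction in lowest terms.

16/3

a_0 = 5: 5/1
a_1 = 3: 16/3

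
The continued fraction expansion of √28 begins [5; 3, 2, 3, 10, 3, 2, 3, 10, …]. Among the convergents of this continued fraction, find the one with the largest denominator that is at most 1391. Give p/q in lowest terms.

a_0 = 5: 5/1  (≤ bound)
a_1 = 3: 16/3  (≤ bound)
a_2 = 2: 37/7  (≤ bound)
a_3 = 3: 127/24  (≤ bound)
a_4 = 10: 1307/247  (≤ bound)
a_5 = 3: 4048/765  (≤ bound)
a_6 = 2: 9403/1777  (> 1391, stop)

4048/765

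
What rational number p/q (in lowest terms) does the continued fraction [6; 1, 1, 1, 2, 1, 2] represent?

199/30

a_0 = 6: 6/1
a_1 = 1: 7/1
a_2 = 1: 13/2
a_3 = 1: 20/3
a_4 = 2: 53/8
a_5 = 1: 73/11
a_6 = 2: 199/30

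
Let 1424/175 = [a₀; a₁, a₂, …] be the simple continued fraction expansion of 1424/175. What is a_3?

2

1424 = 8·175 + 24, so a_0 = 8
175 = 7·24 + 7, so a_1 = 7
24 = 3·7 + 3, so a_2 = 3
7 = 2·3 + 1, so a_3 = 2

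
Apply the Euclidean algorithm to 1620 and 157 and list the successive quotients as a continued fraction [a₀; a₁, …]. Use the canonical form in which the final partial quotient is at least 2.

Apply division with remainder until the remainder is 0:
⌊1620/157⌋ = 10, remainder 50
⌊157/50⌋ = 3, remainder 7
⌊50/7⌋ = 7, remainder 1
⌊7/1⌋ = 7, remainder 0

[10; 3, 7, 7]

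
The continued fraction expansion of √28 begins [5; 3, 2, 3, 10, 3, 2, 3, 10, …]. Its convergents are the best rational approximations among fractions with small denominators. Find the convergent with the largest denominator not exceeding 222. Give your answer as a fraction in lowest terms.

127/24

a_0 = 5: 5/1  (≤ bound)
a_1 = 3: 16/3  (≤ bound)
a_2 = 2: 37/7  (≤ bound)
a_3 = 3: 127/24  (≤ bound)
a_4 = 10: 1307/247  (> 222, stop)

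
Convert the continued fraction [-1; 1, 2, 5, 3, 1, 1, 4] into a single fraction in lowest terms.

-169/539

Start with 4.
1 + 1/(4/1) = 1 + 1/4 = 5/4
1 + 1/(5/4) = 1 + 4/5 = 9/5
3 + 1/(9/5) = 3 + 5/9 = 32/9
5 + 1/(32/9) = 5 + 9/32 = 169/32
2 + 1/(169/32) = 2 + 32/169 = 370/169
1 + 1/(370/169) = 1 + 169/370 = 539/370
-1 + 1/(539/370) = -1 + 370/539 = -169/539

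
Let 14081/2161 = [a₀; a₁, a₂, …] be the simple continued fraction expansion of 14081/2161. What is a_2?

Repeatedly divide and take the remainder:
14081 ÷ 2161 → quotient 6, remainder 1115
2161 ÷ 1115 → quotient 1, remainder 1046
1115 ÷ 1046 → quotient 1, remainder 69

1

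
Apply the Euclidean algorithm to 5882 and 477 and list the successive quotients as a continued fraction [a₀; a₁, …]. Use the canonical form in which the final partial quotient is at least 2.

Repeatedly divide and take the remainder:
5882 ÷ 477 → quotient 12, remainder 158
477 ÷ 158 → quotient 3, remainder 3
158 ÷ 3 → quotient 52, remainder 2
3 ÷ 2 → quotient 1, remainder 1
2 ÷ 1 → quotient 2, remainder 0

[12; 3, 52, 1, 2]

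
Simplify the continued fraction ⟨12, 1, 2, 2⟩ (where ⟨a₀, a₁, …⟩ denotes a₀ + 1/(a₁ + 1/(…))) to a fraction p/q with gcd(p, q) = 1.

a_0 = 12: 12/1
a_1 = 1: 13/1
a_2 = 2: 38/3
a_3 = 2: 89/7

89/7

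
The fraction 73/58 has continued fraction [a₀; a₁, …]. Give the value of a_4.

Run the Euclidean algorithm, recording each quotient:
⌊73/58⌋ = 1, remainder 15
⌊58/15⌋ = 3, remainder 13
⌊15/13⌋ = 1, remainder 2
⌊13/2⌋ = 6, remainder 1
⌊2/1⌋ = 2, remainder 0

2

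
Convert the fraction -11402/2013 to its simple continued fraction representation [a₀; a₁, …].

Repeatedly divide and take the remainder:
⌊-11402/2013⌋ = -6, remainder 676
⌊2013/676⌋ = 2, remainder 661
⌊676/661⌋ = 1, remainder 15
⌊661/15⌋ = 44, remainder 1
⌊15/1⌋ = 15, remainder 0

[-6; 2, 1, 44, 15]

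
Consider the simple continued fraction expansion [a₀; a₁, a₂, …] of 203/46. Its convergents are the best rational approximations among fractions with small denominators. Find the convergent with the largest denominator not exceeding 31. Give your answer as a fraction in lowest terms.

75/17

a_0 = 4: 4/1  (≤ bound)
a_1 = 2: 9/2  (≤ bound)
a_2 = 2: 22/5  (≤ bound)
a_3 = 2: 53/12  (≤ bound)
a_4 = 1: 75/17  (≤ bound)
a_5 = 2: 203/46  (> 31, stop)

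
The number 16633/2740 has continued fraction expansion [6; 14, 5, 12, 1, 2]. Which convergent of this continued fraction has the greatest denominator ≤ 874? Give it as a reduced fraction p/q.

5257/866

a_0 = 6: 6/1  (≤ bound)
a_1 = 14: 85/14  (≤ bound)
a_2 = 5: 431/71  (≤ bound)
a_3 = 12: 5257/866  (≤ bound)
a_4 = 1: 5688/937  (> 874, stop)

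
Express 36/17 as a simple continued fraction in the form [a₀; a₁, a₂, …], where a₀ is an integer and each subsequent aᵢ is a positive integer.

Run the Euclidean algorithm, recording each quotient:
36 = 2·17 + 2, so a_0 = 2
17 = 8·2 + 1, so a_1 = 8
2 = 2·1 + 0, so a_2 = 2

[2; 8, 2]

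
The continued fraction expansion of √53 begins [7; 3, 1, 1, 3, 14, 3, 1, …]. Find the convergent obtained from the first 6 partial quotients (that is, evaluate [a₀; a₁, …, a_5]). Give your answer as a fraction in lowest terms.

Compute successive convergents:
a_0 = 7: 7/1
a_1 = 3: 22/3
a_2 = 1: 29/4
a_3 = 1: 51/7
a_4 = 3: 182/25
a_5 = 14: 2599/357

2599/357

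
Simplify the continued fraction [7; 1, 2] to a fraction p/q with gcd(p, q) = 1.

Start with 2.
1 + 1/(2/1) = 1 + 1/2 = 3/2
7 + 1/(3/2) = 7 + 2/3 = 23/3

23/3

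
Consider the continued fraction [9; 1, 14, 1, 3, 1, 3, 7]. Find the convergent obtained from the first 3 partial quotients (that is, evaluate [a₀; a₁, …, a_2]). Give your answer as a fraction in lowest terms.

Start with 14.
1 + 1/(14/1) = 1 + 1/14 = 15/14
9 + 1/(15/14) = 9 + 14/15 = 149/15

149/15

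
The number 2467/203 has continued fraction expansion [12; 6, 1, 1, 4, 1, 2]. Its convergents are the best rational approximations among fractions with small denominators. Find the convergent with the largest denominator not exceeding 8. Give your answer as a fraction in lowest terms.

List convergents until the denominator exceeds the bound:
a_0 = 12: 12/1  (≤ bound)
a_1 = 6: 73/6  (≤ bound)
a_2 = 1: 85/7  (≤ bound)
a_3 = 1: 158/13  (> 8, stop)

85/7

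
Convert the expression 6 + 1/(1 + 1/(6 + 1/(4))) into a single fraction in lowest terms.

199/29

Work from the innermost term outward:
Start with 4.
6 + 1/(4/1) = 6 + 1/4 = 25/4
1 + 1/(25/4) = 1 + 4/25 = 29/25
6 + 1/(29/25) = 6 + 25/29 = 199/29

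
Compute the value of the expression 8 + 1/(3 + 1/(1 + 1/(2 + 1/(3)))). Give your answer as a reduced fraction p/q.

306/37

Start with 3.
2 + 1/(3/1) = 2 + 1/3 = 7/3
1 + 1/(7/3) = 1 + 3/7 = 10/7
3 + 1/(10/7) = 3 + 7/10 = 37/10
8 + 1/(37/10) = 8 + 10/37 = 306/37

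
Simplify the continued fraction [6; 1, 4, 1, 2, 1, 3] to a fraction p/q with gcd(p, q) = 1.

587/86

Start with 3.
1 + 1/(3/1) = 1 + 1/3 = 4/3
2 + 1/(4/3) = 2 + 3/4 = 11/4
1 + 1/(11/4) = 1 + 4/11 = 15/11
4 + 1/(15/11) = 4 + 11/15 = 71/15
1 + 1/(71/15) = 1 + 15/71 = 86/71
6 + 1/(86/71) = 6 + 71/86 = 587/86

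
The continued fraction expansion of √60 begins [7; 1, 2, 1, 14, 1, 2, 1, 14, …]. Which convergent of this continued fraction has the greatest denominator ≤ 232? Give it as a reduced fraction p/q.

List convergents until the denominator exceeds the bound:
a_0 = 7: 7/1  (≤ bound)
a_1 = 1: 8/1  (≤ bound)
a_2 = 2: 23/3  (≤ bound)
a_3 = 1: 31/4  (≤ bound)
a_4 = 14: 457/59  (≤ bound)
a_5 = 1: 488/63  (≤ bound)
a_6 = 2: 1433/185  (≤ bound)
a_7 = 1: 1921/248  (> 232, stop)

1433/185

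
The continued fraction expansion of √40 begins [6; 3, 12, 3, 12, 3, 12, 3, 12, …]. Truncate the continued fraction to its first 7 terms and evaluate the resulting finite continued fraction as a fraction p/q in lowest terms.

337434/53353

Start with 12.
3 + 1/(12/1) = 3 + 1/12 = 37/12
12 + 1/(37/12) = 12 + 12/37 = 456/37
3 + 1/(456/37) = 3 + 37/456 = 1405/456
12 + 1/(1405/456) = 12 + 456/1405 = 17316/1405
3 + 1/(17316/1405) = 3 + 1405/17316 = 53353/17316
6 + 1/(53353/17316) = 6 + 17316/53353 = 337434/53353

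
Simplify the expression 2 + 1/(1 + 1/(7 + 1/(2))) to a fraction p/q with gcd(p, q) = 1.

Starting at the tail and folding back:
Start with 2.
7 + 1/(2/1) = 7 + 1/2 = 15/2
1 + 1/(15/2) = 1 + 2/15 = 17/15
2 + 1/(17/15) = 2 + 15/17 = 49/17

49/17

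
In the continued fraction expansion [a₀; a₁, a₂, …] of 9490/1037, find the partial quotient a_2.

1

Repeatedly divide and take the remainder:
⌊9490/1037⌋ = 9, remainder 157
⌊1037/157⌋ = 6, remainder 95
⌊157/95⌋ = 1, remainder 62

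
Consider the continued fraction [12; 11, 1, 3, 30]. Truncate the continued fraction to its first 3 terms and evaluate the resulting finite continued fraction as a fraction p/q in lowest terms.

Work from the innermost term outward:
Start with 1.
11 + 1/(1/1) = 11 + 1/1 = 12/1
12 + 1/(12/1) = 12 + 1/12 = 145/12

145/12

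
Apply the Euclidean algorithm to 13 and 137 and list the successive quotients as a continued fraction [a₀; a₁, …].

⌊13/137⌋ = 0, remainder 13
⌊137/13⌋ = 10, remainder 7
⌊13/7⌋ = 1, remainder 6
⌊7/6⌋ = 1, remainder 1
⌊6/1⌋ = 6, remainder 0

[0; 10, 1, 1, 6]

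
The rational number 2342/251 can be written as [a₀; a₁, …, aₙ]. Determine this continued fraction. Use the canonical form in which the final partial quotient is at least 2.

[9; 3, 41, 2]

⌊2342/251⌋ = 9, remainder 83
⌊251/83⌋ = 3, remainder 2
⌊83/2⌋ = 41, remainder 1
⌊2/1⌋ = 2, remainder 0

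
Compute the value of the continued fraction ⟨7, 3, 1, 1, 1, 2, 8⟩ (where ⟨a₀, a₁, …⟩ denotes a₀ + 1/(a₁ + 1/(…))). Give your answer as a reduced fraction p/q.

Compute successive convergents:
a_0 = 7: 7/1
a_1 = 3: 22/3
a_2 = 1: 29/4
a_3 = 1: 51/7
a_4 = 1: 80/11
a_5 = 2: 211/29
a_6 = 8: 1768/243

1768/243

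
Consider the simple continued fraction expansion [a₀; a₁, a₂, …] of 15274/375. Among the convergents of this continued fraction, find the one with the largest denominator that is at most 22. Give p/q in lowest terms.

448/11

List convergents until the denominator exceeds the bound:
a_0 = 40: 40/1  (≤ bound)
a_1 = 1: 41/1  (≤ bound)
a_2 = 2: 122/3  (≤ bound)
a_3 = 1: 163/4  (≤ bound)
a_4 = 2: 448/11  (≤ bound)
a_5 = 2: 1059/26  (> 22, stop)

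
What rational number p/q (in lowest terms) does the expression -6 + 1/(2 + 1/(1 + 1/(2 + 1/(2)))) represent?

-107/19

Start with 2.
2 + 1/(2/1) = 2 + 1/2 = 5/2
1 + 1/(5/2) = 1 + 2/5 = 7/5
2 + 1/(7/5) = 2 + 5/7 = 19/7
-6 + 1/(19/7) = -6 + 7/19 = -107/19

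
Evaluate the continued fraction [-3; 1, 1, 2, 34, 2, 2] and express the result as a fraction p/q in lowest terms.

-2089/870

Compute successive convergents:
a_0 = -3: -3/1
a_1 = 1: -2/1
a_2 = 1: -5/2
a_3 = 2: -12/5
a_4 = 34: -413/172
a_5 = 2: -838/349
a_6 = 2: -2089/870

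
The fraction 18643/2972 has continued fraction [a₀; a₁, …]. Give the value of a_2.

18643 ÷ 2972 → quotient 6, remainder 811
2972 ÷ 811 → quotient 3, remainder 539
811 ÷ 539 → quotient 1, remainder 272

1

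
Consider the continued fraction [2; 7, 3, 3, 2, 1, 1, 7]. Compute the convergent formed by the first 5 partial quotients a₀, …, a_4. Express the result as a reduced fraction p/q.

Starting at the tail and folding back:
Start with 2.
3 + 1/(2/1) = 3 + 1/2 = 7/2
3 + 1/(7/2) = 3 + 2/7 = 23/7
7 + 1/(23/7) = 7 + 7/23 = 168/23
2 + 1/(168/23) = 2 + 23/168 = 359/168

359/168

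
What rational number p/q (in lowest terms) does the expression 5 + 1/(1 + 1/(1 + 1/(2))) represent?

28/5

Start with 2.
1 + 1/(2/1) = 1 + 1/2 = 3/2
1 + 1/(3/2) = 1 + 2/3 = 5/3
5 + 1/(5/3) = 5 + 3/5 = 28/5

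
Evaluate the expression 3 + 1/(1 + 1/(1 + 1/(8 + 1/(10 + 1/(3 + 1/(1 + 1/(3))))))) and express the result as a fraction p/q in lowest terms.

9345/2648

Compute successive convergents:
a_0 = 3: 3/1
a_1 = 1: 4/1
a_2 = 1: 7/2
a_3 = 8: 60/17
a_4 = 10: 607/172
a_5 = 3: 1881/533
a_6 = 1: 2488/705
a_7 = 3: 9345/2648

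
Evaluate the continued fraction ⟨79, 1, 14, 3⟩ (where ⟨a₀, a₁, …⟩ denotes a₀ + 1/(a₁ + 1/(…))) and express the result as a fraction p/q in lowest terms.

Collapse the nested fraction from the inside out:
Start with 3.
14 + 1/(3/1) = 14 + 1/3 = 43/3
1 + 1/(43/3) = 1 + 3/43 = 46/43
79 + 1/(46/43) = 79 + 43/46 = 3677/46

3677/46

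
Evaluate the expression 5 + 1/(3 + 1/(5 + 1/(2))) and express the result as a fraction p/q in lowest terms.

186/35

a_0 = 5: 5/1
a_1 = 3: 16/3
a_2 = 5: 85/16
a_3 = 2: 186/35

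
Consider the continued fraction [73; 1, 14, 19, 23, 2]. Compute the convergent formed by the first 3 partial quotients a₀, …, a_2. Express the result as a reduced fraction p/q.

a_0 = 73: 73/1
a_1 = 1: 74/1
a_2 = 14: 1109/15

1109/15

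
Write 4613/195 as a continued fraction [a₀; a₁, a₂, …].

[23; 1, 1, 1, 10, 6]

4613 = 23·195 + 128, so a_0 = 23
195 = 1·128 + 67, so a_1 = 1
128 = 1·67 + 61, so a_2 = 1
67 = 1·61 + 6, so a_3 = 1
61 = 10·6 + 1, so a_4 = 10
6 = 6·1 + 0, so a_5 = 6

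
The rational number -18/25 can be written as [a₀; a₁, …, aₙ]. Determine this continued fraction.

[-1; 3, 1, 1, 3]

-18 ÷ 25 → quotient -1, remainder 7
25 ÷ 7 → quotient 3, remainder 4
7 ÷ 4 → quotient 1, remainder 3
4 ÷ 3 → quotient 1, remainder 1
3 ÷ 1 → quotient 3, remainder 0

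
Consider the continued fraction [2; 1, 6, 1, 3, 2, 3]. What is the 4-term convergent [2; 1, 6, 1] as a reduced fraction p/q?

Compute successive convergents:
a_0 = 2: 2/1
a_1 = 1: 3/1
a_2 = 6: 20/7
a_3 = 1: 23/8

23/8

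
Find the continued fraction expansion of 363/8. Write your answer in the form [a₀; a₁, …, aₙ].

[45; 2, 1, 2]

363 ÷ 8 → quotient 45, remainder 3
8 ÷ 3 → quotient 2, remainder 2
3 ÷ 2 → quotient 1, remainder 1
2 ÷ 1 → quotient 2, remainder 0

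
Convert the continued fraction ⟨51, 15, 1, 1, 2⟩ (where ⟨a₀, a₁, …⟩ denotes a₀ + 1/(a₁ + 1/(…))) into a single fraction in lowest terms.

3983/78

Use the convergent recurrence hₖ = aₖ·hₖ₋₁ + hₖ₋₂ (and likewise for the denominators kₖ):
a_0 = 51: 51/1
a_1 = 15: 766/15
a_2 = 1: 817/16
a_3 = 1: 1583/31
a_4 = 2: 3983/78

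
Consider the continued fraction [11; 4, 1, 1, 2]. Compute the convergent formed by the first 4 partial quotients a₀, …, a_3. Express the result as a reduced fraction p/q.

101/9

Use the convergent recurrence hₖ = aₖ·hₖ₋₁ + hₖ₋₂ (and likewise for the denominators kₖ):
a_0 = 11: 11/1
a_1 = 4: 45/4
a_2 = 1: 56/5
a_3 = 1: 101/9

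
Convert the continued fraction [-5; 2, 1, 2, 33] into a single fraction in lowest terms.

-1235/267

a_0 = -5: -5/1
a_1 = 2: -9/2
a_2 = 1: -14/3
a_3 = 2: -37/8
a_4 = 33: -1235/267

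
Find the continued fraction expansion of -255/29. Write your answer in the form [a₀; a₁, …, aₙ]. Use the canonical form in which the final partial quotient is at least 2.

Run the Euclidean algorithm, recording each quotient:
-255 = -9·29 + 6, so a_0 = -9
29 = 4·6 + 5, so a_1 = 4
6 = 1·5 + 1, so a_2 = 1
5 = 5·1 + 0, so a_3 = 5

[-9; 4, 1, 5]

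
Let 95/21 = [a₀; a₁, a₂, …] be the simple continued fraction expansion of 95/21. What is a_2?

Run the Euclidean algorithm, recording each quotient:
95 = 4·21 + 11, so a_0 = 4
21 = 1·11 + 10, so a_1 = 1
11 = 1·10 + 1, so a_2 = 1

1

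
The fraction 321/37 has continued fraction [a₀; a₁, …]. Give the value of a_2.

2

Run the Euclidean algorithm, recording each quotient:
321 = 8·37 + 25, so a_0 = 8
37 = 1·25 + 12, so a_1 = 1
25 = 2·12 + 1, so a_2 = 2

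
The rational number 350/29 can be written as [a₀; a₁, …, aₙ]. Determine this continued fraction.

[12; 14, 2]

350 = 12·29 + 2, so a_0 = 12
29 = 14·2 + 1, so a_1 = 14
2 = 2·1 + 0, so a_2 = 2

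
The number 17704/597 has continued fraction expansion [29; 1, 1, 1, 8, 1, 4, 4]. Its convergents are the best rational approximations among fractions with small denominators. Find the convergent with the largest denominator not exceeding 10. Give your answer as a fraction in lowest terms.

List convergents until the denominator exceeds the bound:
a_0 = 29: 29/1  (≤ bound)
a_1 = 1: 30/1  (≤ bound)
a_2 = 1: 59/2  (≤ bound)
a_3 = 1: 89/3  (≤ bound)
a_4 = 8: 771/26  (> 10, stop)

89/3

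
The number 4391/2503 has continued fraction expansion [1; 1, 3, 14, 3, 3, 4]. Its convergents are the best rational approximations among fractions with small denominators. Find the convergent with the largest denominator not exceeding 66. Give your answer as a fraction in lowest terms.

100/57

a_0 = 1: 1/1  (≤ bound)
a_1 = 1: 2/1  (≤ bound)
a_2 = 3: 7/4  (≤ bound)
a_3 = 14: 100/57  (≤ bound)
a_4 = 3: 307/175  (> 66, stop)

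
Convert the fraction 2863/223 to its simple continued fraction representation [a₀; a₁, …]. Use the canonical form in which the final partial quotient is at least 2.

[12; 1, 5, 5, 7]

⌊2863/223⌋ = 12, remainder 187
⌊223/187⌋ = 1, remainder 36
⌊187/36⌋ = 5, remainder 7
⌊36/7⌋ = 5, remainder 1
⌊7/1⌋ = 7, remainder 0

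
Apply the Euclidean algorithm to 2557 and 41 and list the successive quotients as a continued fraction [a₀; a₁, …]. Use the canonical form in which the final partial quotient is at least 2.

2557 ÷ 41 → quotient 62, remainder 15
41 ÷ 15 → quotient 2, remainder 11
15 ÷ 11 → quotient 1, remainder 4
11 ÷ 4 → quotient 2, remainder 3
4 ÷ 3 → quotient 1, remainder 1
3 ÷ 1 → quotient 3, remainder 0

[62; 2, 1, 2, 1, 3]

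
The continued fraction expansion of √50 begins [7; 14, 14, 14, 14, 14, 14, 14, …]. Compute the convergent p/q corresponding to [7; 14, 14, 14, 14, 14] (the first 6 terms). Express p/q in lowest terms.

3880899/548842

a_0 = 7: 7/1
a_1 = 14: 99/14
a_2 = 14: 1393/197
a_3 = 14: 19601/2772
a_4 = 14: 275807/39005
a_5 = 14: 3880899/548842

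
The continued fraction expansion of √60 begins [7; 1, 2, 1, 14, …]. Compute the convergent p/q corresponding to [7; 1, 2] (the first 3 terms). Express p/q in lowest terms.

23/3

Start with 2.
1 + 1/(2/1) = 1 + 1/2 = 3/2
7 + 1/(3/2) = 7 + 2/3 = 23/3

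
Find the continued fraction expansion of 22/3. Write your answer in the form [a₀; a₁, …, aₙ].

[7; 3]

Repeatedly divide and take the remainder:
22 = 7·3 + 1, so a_0 = 7
3 = 3·1 + 0, so a_1 = 3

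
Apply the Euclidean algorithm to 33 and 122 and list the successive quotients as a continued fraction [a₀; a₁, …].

Repeatedly divide and take the remainder:
⌊33/122⌋ = 0, remainder 33
⌊122/33⌋ = 3, remainder 23
⌊33/23⌋ = 1, remainder 10
⌊23/10⌋ = 2, remainder 3
⌊10/3⌋ = 3, remainder 1
⌊3/1⌋ = 3, remainder 0

[0; 3, 1, 2, 3, 3]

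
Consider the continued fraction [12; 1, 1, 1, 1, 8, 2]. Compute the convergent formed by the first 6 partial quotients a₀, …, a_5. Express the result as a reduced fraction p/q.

Work from the innermost term outward:
Start with 8.
1 + 1/(8/1) = 1 + 1/8 = 9/8
1 + 1/(9/8) = 1 + 8/9 = 17/9
1 + 1/(17/9) = 1 + 9/17 = 26/17
1 + 1/(26/17) = 1 + 17/26 = 43/26
12 + 1/(43/26) = 12 + 26/43 = 542/43

542/43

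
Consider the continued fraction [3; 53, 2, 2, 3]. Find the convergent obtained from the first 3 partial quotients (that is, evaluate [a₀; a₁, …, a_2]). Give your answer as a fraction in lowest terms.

Build up convergents one term at a time:
a_0 = 3: 3/1
a_1 = 53: 160/53
a_2 = 2: 323/107

323/107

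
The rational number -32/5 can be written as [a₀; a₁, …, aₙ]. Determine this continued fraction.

-32 = -7·5 + 3, so a_0 = -7
5 = 1·3 + 2, so a_1 = 1
3 = 1·2 + 1, so a_2 = 1
2 = 2·1 + 0, so a_3 = 2

[-7; 1, 1, 2]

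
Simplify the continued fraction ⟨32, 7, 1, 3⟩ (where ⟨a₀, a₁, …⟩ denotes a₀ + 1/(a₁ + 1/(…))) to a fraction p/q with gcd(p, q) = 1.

996/31

Start with 3.
1 + 1/(3/1) = 1 + 1/3 = 4/3
7 + 1/(4/3) = 7 + 3/4 = 31/4
32 + 1/(31/4) = 32 + 4/31 = 996/31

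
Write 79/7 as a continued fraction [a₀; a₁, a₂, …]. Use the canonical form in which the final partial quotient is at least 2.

⌊79/7⌋ = 11, remainder 2
⌊7/2⌋ = 3, remainder 1
⌊2/1⌋ = 2, remainder 0

[11; 3, 2]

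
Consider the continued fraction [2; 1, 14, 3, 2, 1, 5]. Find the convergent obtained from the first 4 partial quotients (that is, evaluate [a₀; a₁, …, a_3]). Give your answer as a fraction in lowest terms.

Starting at the tail and folding back:
Start with 3.
14 + 1/(3/1) = 14 + 1/3 = 43/3
1 + 1/(43/3) = 1 + 3/43 = 46/43
2 + 1/(46/43) = 2 + 43/46 = 135/46

135/46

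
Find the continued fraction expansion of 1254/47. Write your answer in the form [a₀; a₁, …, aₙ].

[26; 1, 2, 7, 2]

1254 = 26·47 + 32, so a_0 = 26
47 = 1·32 + 15, so a_1 = 1
32 = 2·15 + 2, so a_2 = 2
15 = 7·2 + 1, so a_3 = 7
2 = 2·1 + 0, so a_4 = 2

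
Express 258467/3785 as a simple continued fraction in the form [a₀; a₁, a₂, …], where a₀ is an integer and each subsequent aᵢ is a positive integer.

[68; 3, 2, 13, 2, 3, 2, 2]

258467 ÷ 3785 → quotient 68, remainder 1087
3785 ÷ 1087 → quotient 3, remainder 524
1087 ÷ 524 → quotient 2, remainder 39
524 ÷ 39 → quotient 13, remainder 17
39 ÷ 17 → quotient 2, remainder 5
17 ÷ 5 → quotient 3, remainder 2
5 ÷ 2 → quotient 2, remainder 1
2 ÷ 1 → quotient 2, remainder 0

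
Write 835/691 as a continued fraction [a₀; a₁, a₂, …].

[1; 4, 1, 3, 1, 28]

835 = 1·691 + 144, so a_0 = 1
691 = 4·144 + 115, so a_1 = 4
144 = 1·115 + 29, so a_2 = 1
115 = 3·29 + 28, so a_3 = 3
29 = 1·28 + 1, so a_4 = 1
28 = 28·1 + 0, so a_5 = 28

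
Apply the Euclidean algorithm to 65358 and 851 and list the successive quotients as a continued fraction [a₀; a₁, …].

[76; 1, 4, 28, 6]

Apply division with remainder until the remainder is 0:
⌊65358/851⌋ = 76, remainder 682
⌊851/682⌋ = 1, remainder 169
⌊682/169⌋ = 4, remainder 6
⌊169/6⌋ = 28, remainder 1
⌊6/1⌋ = 6, remainder 0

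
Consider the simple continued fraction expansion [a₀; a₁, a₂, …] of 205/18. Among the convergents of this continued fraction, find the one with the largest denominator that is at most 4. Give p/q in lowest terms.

a_0 = 11: 11/1  (≤ bound)
a_1 = 2: 23/2  (≤ bound)
a_2 = 1: 34/3  (≤ bound)
a_3 = 1: 57/5  (> 4, stop)

34/3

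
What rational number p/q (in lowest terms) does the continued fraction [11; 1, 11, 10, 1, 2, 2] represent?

Start with 2.
2 + 1/(2/1) = 2 + 1/2 = 5/2
1 + 1/(5/2) = 1 + 2/5 = 7/5
10 + 1/(7/5) = 10 + 5/7 = 75/7
11 + 1/(75/7) = 11 + 7/75 = 832/75
1 + 1/(832/75) = 1 + 75/832 = 907/832
11 + 1/(907/832) = 11 + 832/907 = 10809/907

10809/907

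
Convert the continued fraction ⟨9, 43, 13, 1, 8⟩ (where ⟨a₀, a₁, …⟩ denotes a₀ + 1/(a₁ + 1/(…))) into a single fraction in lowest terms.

48581/5384

Start with 8.
1 + 1/(8/1) = 1 + 1/8 = 9/8
13 + 1/(9/8) = 13 + 8/9 = 125/9
43 + 1/(125/9) = 43 + 9/125 = 5384/125
9 + 1/(5384/125) = 9 + 125/5384 = 48581/5384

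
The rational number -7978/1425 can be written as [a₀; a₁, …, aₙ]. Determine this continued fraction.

[-6; 2, 2, 28, 10]

Repeatedly divide and take the remainder:
⌊-7978/1425⌋ = -6, remainder 572
⌊1425/572⌋ = 2, remainder 281
⌊572/281⌋ = 2, remainder 10
⌊281/10⌋ = 28, remainder 1
⌊10/1⌋ = 10, remainder 0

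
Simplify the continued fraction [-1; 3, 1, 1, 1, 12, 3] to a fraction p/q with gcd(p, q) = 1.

Use the convergent recurrence hₖ = aₖ·hₖ₋₁ + hₖ₋₂ (and likewise for the denominators kₖ):
a_0 = -1: -1/1
a_1 = 3: -2/3
a_2 = 1: -3/4
a_3 = 1: -5/7
a_4 = 1: -8/11
a_5 = 12: -101/139
a_6 = 3: -311/428

-311/428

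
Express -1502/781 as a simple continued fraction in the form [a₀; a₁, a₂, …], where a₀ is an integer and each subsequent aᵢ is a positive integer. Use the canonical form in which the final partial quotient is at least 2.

[-2; 13, 60]

⌊-1502/781⌋ = -2, remainder 60
⌊781/60⌋ = 13, remainder 1
⌊60/1⌋ = 60, remainder 0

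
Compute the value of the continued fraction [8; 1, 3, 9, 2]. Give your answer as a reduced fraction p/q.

Collapse the nested fraction from the inside out:
Start with 2.
9 + 1/(2/1) = 9 + 1/2 = 19/2
3 + 1/(19/2) = 3 + 2/19 = 59/19
1 + 1/(59/19) = 1 + 19/59 = 78/59
8 + 1/(78/59) = 8 + 59/78 = 683/78

683/78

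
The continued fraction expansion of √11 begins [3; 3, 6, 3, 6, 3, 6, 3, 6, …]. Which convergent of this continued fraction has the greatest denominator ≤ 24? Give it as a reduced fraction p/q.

List convergents until the denominator exceeds the bound:
a_0 = 3: 3/1  (≤ bound)
a_1 = 3: 10/3  (≤ bound)
a_2 = 6: 63/19  (≤ bound)
a_3 = 3: 199/60  (> 24, stop)

63/19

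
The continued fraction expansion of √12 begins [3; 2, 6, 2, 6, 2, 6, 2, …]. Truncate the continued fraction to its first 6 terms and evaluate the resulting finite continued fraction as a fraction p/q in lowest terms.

1351/390

a_0 = 3: 3/1
a_1 = 2: 7/2
a_2 = 6: 45/13
a_3 = 2: 97/28
a_4 = 6: 627/181
a_5 = 2: 1351/390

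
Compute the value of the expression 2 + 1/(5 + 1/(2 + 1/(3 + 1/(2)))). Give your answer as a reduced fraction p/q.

Build up convergents one term at a time:
a_0 = 2: 2/1
a_1 = 5: 11/5
a_2 = 2: 24/11
a_3 = 3: 83/38
a_4 = 2: 190/87

190/87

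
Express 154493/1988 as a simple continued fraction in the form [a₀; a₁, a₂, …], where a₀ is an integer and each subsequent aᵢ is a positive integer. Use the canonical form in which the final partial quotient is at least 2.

154493 ÷ 1988 → quotient 77, remainder 1417
1988 ÷ 1417 → quotient 1, remainder 571
1417 ÷ 571 → quotient 2, remainder 275
571 ÷ 275 → quotient 2, remainder 21
275 ÷ 21 → quotient 13, remainder 2
21 ÷ 2 → quotient 10, remainder 1
2 ÷ 1 → quotient 2, remainder 0

[77; 1, 2, 2, 13, 10, 2]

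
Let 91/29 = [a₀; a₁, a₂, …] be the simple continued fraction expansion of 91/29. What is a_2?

4

⌊91/29⌋ = 3, remainder 4
⌊29/4⌋ = 7, remainder 1
⌊4/1⌋ = 4, remainder 0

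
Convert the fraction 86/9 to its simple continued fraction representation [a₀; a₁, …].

86 ÷ 9 → quotient 9, remainder 5
9 ÷ 5 → quotient 1, remainder 4
5 ÷ 4 → quotient 1, remainder 1
4 ÷ 1 → quotient 4, remainder 0

[9; 1, 1, 4]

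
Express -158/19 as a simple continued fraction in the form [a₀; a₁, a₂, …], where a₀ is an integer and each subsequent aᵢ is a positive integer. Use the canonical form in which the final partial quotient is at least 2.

[-9; 1, 2, 6]

⌊-158/19⌋ = -9, remainder 13
⌊19/13⌋ = 1, remainder 6
⌊13/6⌋ = 2, remainder 1
⌊6/1⌋ = 6, remainder 0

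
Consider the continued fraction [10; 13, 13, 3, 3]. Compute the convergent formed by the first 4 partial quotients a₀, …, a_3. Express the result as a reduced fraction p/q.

5270/523

Use the convergent recurrence hₖ = aₖ·hₖ₋₁ + hₖ₋₂ (and likewise for the denominators kₖ):
a_0 = 10: 10/1
a_1 = 13: 131/13
a_2 = 13: 1713/170
a_3 = 3: 5270/523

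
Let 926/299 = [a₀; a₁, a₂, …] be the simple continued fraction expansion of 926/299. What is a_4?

2

926 ÷ 299 → quotient 3, remainder 29
299 ÷ 29 → quotient 10, remainder 9
29 ÷ 9 → quotient 3, remainder 2
9 ÷ 2 → quotient 4, remainder 1
2 ÷ 1 → quotient 2, remainder 0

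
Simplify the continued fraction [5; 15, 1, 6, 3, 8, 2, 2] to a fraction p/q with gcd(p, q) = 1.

a_0 = 5: 5/1
a_1 = 15: 76/15
a_2 = 1: 81/16
a_3 = 6: 562/111
a_4 = 3: 1767/349
a_5 = 8: 14698/2903
a_6 = 2: 31163/6155
a_7 = 2: 77024/15213

77024/15213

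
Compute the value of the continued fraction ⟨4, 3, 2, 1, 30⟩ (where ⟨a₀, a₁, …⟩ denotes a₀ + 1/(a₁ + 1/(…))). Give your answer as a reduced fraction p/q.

1320/307

Build up convergents one term at a time:
a_0 = 4: 4/1
a_1 = 3: 13/3
a_2 = 2: 30/7
a_3 = 1: 43/10
a_4 = 30: 1320/307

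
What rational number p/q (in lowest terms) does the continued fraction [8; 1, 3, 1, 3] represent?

Collapse the nested fraction from the inside out:
Start with 3.
1 + 1/(3/1) = 1 + 1/3 = 4/3
3 + 1/(4/3) = 3 + 3/4 = 15/4
1 + 1/(15/4) = 1 + 4/15 = 19/15
8 + 1/(19/15) = 8 + 15/19 = 167/19

167/19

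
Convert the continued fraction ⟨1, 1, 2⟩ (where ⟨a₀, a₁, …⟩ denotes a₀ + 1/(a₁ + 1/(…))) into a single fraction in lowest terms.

a_0 = 1: 1/1
a_1 = 1: 2/1
a_2 = 2: 5/3

5/3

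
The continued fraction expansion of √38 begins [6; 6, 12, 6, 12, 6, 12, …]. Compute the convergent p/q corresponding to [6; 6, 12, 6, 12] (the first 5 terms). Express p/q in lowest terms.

33294/5401

a_0 = 6: 6/1
a_1 = 6: 37/6
a_2 = 12: 450/73
a_3 = 6: 2737/444
a_4 = 12: 33294/5401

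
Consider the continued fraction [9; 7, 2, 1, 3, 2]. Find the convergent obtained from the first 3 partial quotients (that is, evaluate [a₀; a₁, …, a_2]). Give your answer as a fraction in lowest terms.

137/15

Start with 2.
7 + 1/(2/1) = 7 + 1/2 = 15/2
9 + 1/(15/2) = 9 + 2/15 = 137/15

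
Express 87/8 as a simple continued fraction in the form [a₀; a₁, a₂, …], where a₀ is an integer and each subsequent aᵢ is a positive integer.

87 ÷ 8 → quotient 10, remainder 7
8 ÷ 7 → quotient 1, remainder 1
7 ÷ 1 → quotient 7, remainder 0

[10; 1, 7]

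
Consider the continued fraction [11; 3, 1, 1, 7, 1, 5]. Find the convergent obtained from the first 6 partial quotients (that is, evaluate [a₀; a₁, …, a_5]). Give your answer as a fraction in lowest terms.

a_0 = 11: 11/1
a_1 = 3: 34/3
a_2 = 1: 45/4
a_3 = 1: 79/7
a_4 = 7: 598/53
a_5 = 1: 677/60

677/60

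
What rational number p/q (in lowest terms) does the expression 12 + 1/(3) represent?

37/3

Build up convergents one term at a time:
a_0 = 12: 12/1
a_1 = 3: 37/3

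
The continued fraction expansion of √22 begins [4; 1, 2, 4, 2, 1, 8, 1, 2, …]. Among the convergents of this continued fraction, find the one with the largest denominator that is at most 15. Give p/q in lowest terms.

a_0 = 4: 4/1  (≤ bound)
a_1 = 1: 5/1  (≤ bound)
a_2 = 2: 14/3  (≤ bound)
a_3 = 4: 61/13  (≤ bound)
a_4 = 2: 136/29  (> 15, stop)

61/13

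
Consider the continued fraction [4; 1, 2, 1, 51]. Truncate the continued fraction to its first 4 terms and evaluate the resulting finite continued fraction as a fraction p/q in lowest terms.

19/4

a_0 = 4: 4/1
a_1 = 1: 5/1
a_2 = 2: 14/3
a_3 = 1: 19/4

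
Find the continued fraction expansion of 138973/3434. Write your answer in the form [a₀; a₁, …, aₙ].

138973 = 40·3434 + 1613, so a_0 = 40
3434 = 2·1613 + 208, so a_1 = 2
1613 = 7·208 + 157, so a_2 = 7
208 = 1·157 + 51, so a_3 = 1
157 = 3·51 + 4, so a_4 = 3
51 = 12·4 + 3, so a_5 = 12
4 = 1·3 + 1, so a_6 = 1
3 = 3·1 + 0, so a_7 = 3

[40; 2, 7, 1, 3, 12, 1, 3]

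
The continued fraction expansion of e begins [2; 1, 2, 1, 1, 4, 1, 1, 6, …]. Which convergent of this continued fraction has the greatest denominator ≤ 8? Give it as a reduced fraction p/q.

19/7

a_0 = 2: 2/1  (≤ bound)
a_1 = 1: 3/1  (≤ bound)
a_2 = 2: 8/3  (≤ bound)
a_3 = 1: 11/4  (≤ bound)
a_4 = 1: 19/7  (≤ bound)
a_5 = 4: 87/32  (> 8, stop)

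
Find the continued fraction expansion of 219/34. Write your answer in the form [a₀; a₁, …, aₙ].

Apply division with remainder until the remainder is 0:
⌊219/34⌋ = 6, remainder 15
⌊34/15⌋ = 2, remainder 4
⌊15/4⌋ = 3, remainder 3
⌊4/3⌋ = 1, remainder 1
⌊3/1⌋ = 3, remainder 0

[6; 2, 3, 1, 3]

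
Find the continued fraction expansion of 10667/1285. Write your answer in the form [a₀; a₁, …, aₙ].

[8; 3, 3, 8, 3, 1, 3]

Run the Euclidean algorithm, recording each quotient:
10667 ÷ 1285 → quotient 8, remainder 387
1285 ÷ 387 → quotient 3, remainder 124
387 ÷ 124 → quotient 3, remainder 15
124 ÷ 15 → quotient 8, remainder 4
15 ÷ 4 → quotient 3, remainder 3
4 ÷ 3 → quotient 1, remainder 1
3 ÷ 1 → quotient 3, remainder 0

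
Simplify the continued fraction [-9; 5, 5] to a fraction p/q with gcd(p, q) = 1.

-229/26

Work from the innermost term outward:
Start with 5.
5 + 1/(5/1) = 5 + 1/5 = 26/5
-9 + 1/(26/5) = -9 + 5/26 = -229/26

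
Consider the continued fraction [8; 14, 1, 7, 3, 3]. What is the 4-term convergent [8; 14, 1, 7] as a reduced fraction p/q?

960/119

Start with 7.
1 + 1/(7/1) = 1 + 1/7 = 8/7
14 + 1/(8/7) = 14 + 7/8 = 119/8
8 + 1/(119/8) = 8 + 8/119 = 960/119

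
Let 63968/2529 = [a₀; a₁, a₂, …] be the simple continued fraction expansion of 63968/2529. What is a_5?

4

⌊63968/2529⌋ = 25, remainder 743
⌊2529/743⌋ = 3, remainder 300
⌊743/300⌋ = 2, remainder 143
⌊300/143⌋ = 2, remainder 14
⌊143/14⌋ = 10, remainder 3
⌊14/3⌋ = 4, remainder 2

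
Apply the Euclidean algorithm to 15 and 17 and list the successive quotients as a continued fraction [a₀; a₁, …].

15 ÷ 17 → quotient 0, remainder 15
17 ÷ 15 → quotient 1, remainder 2
15 ÷ 2 → quotient 7, remainder 1
2 ÷ 1 → quotient 2, remainder 0

[0; 1, 7, 2]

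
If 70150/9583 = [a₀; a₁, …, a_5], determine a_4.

6

Apply division with remainder until the remainder is 0:
70150 ÷ 9583 → quotient 7, remainder 3069
9583 ÷ 3069 → quotient 3, remainder 376
3069 ÷ 376 → quotient 8, remainder 61
376 ÷ 61 → quotient 6, remainder 10
61 ÷ 10 → quotient 6, remainder 1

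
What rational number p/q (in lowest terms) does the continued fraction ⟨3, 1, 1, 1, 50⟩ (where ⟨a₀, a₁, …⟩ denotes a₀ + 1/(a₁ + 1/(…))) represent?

557/152

Compute successive convergents:
a_0 = 3: 3/1
a_1 = 1: 4/1
a_2 = 1: 7/2
a_3 = 1: 11/3
a_4 = 50: 557/152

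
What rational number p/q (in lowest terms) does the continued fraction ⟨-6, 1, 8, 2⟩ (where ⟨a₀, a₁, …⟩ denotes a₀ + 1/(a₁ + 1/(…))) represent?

Collapse the nested fraction from the inside out:
Start with 2.
8 + 1/(2/1) = 8 + 1/2 = 17/2
1 + 1/(17/2) = 1 + 2/17 = 19/17
-6 + 1/(19/17) = -6 + 17/19 = -97/19

-97/19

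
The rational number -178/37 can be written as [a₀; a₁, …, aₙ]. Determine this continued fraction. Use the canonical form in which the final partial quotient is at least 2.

-178 ÷ 37 → quotient -5, remainder 7
37 ÷ 7 → quotient 5, remainder 2
7 ÷ 2 → quotient 3, remainder 1
2 ÷ 1 → quotient 2, remainder 0

[-5; 5, 3, 2]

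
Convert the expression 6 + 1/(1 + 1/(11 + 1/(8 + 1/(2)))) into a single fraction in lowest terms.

a_0 = 6: 6/1
a_1 = 1: 7/1
a_2 = 11: 83/12
a_3 = 8: 671/97
a_4 = 2: 1425/206

1425/206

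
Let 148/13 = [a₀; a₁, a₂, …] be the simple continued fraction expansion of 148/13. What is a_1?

2

⌊148/13⌋ = 11, remainder 5
⌊13/5⌋ = 2, remainder 3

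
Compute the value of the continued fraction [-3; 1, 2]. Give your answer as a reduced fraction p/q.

-7/3

Build up convergents one term at a time:
a_0 = -3: -3/1
a_1 = 1: -2/1
a_2 = 2: -7/3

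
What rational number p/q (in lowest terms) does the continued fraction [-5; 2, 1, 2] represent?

Build up convergents one term at a time:
a_0 = -5: -5/1
a_1 = 2: -9/2
a_2 = 1: -14/3
a_3 = 2: -37/8

-37/8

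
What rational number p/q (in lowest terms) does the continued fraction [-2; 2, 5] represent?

a_0 = -2: -2/1
a_1 = 2: -3/2
a_2 = 5: -17/11

-17/11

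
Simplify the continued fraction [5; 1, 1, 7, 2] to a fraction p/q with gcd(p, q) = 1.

Compute successive convergents:
a_0 = 5: 5/1
a_1 = 1: 6/1
a_2 = 1: 11/2
a_3 = 7: 83/15
a_4 = 2: 177/32

177/32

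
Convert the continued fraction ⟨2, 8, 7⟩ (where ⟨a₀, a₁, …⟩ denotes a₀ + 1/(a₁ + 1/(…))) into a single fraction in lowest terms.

Start with 7.
8 + 1/(7/1) = 8 + 1/7 = 57/7
2 + 1/(57/7) = 2 + 7/57 = 121/57

121/57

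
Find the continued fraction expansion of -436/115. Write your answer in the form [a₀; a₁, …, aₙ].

⌊-436/115⌋ = -4, remainder 24
⌊115/24⌋ = 4, remainder 19
⌊24/19⌋ = 1, remainder 5
⌊19/5⌋ = 3, remainder 4
⌊5/4⌋ = 1, remainder 1
⌊4/1⌋ = 4, remainder 0

[-4; 4, 1, 3, 1, 4]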